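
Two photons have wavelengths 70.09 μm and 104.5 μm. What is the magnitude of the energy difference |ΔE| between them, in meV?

Using E = hc/λ: E₁ = 2.8341 × 10^-21 J, E₂ = 1.9009 × 10^-21 J.
|ΔE| = |2.8341 × 10^-21 − 1.9009 × 10^-21| = 9.33 × 10^-22 J = 5.82 meV.

5.82 meV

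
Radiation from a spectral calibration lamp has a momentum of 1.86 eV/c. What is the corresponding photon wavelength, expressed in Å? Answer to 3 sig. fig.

6670 Å

Take h = 6.62607015e-34 J·s, c = 2.99792458e8 m/s, 1 eV = 1.602176634e-19 J.
In SI units: p = 1.86 eV/c = 9.9404e-28 kg·m/s.
For a photon λ = h/p, so λ = 6.666e-7 m.
Converting to Å: λ = 6666 Å ≈ 6670 Å.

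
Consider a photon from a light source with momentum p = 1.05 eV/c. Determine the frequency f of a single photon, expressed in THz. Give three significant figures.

Convert to SI: p = 1.05 eV/c = 5.6115e-28 kg·m/s.
Since f = pc/h for a photon, f = 2.539e14 Hz.
Converting to THz: f = 253.9 THz ≈ 254 THz.

254 THz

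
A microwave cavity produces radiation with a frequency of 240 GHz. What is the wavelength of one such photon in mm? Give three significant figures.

1.25 mm

Convert to SI: f = 240 GHz = 2.4e11 Hz.
For a photon λ = c/f, so λ = 0.001249 m.
Converting to mm: λ = 1.249 mm ≈ 1.25 mm.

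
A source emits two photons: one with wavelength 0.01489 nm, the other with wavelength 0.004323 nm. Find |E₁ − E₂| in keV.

204 keV

Using E = hc/λ: E₁ = 1.3341 × 10^-14 J, E₂ = 4.5951 × 10^-14 J.
|ΔE| = |1.3341 × 10^-14 − 4.5951 × 10^-14| = 3.26 × 10^-14 J = 204 keV.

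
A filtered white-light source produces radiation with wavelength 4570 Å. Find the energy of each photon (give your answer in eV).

(h = 6.62607015 × 10^-34 J·s, c = 2.99792458 × 10^8 m/s, 1 eV = 1.602176634 × 10^-19 J.)
Convert to SI: λ = 4570 Å = 4.57 × 10^-7 m.
Apply E = hc/λ: E = 4.347 × 10^-19 J.
Converting to eV: E = 2.713 eV ≈ 2.71 eV.

2.71 eV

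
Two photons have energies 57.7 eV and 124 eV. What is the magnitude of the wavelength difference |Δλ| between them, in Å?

115 Å

Using λ = hc/E: λ₁ = 2.149e-8 m, λ₂ = 9.999e-9 m.
|Δλ| = |2.149e-8 − 9.999e-9| = 1.15e-8 m = 115 Å.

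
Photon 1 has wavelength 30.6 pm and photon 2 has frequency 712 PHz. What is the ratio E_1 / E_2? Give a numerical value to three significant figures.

E_1 = 6.492 × 10^-15 J (from wavelength = 30.6 pm, via E = hc/λ).
E_2 = 4.718 × 10^-16 J (from frequency = 712 PHz, via E = hf).
Ratio = 6.492 × 10^-15 / 4.718 × 10^-16 = 13.8.

13.8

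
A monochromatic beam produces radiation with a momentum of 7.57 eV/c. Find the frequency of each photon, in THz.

1830 THz

First convert: p = 7.57 eV/c = 4.0456·10^-27 kg·m/s.
Since f = pc/h for a photon, f = 1.830·10^15 Hz.
Converting to THz: f = 1830 THz ≈ 1830 THz.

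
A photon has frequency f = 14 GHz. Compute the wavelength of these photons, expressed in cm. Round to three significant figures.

2.14 cm

Take c = 2.99792458e8 m/s.
In SI units: f = 14 GHz = 1.4e10 Hz.
Since λ = c/f for a photon, λ = 0.02141 m.
Converting to cm: λ = 2.141 cm ≈ 2.14 cm.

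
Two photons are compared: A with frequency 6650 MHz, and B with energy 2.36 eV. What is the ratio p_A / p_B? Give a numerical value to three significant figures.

p_A = 1.470e-32 kg·m/s (from frequency = 6650 MHz, via p = hf/c).
p_B = 1.261e-27 kg·m/s (from energy = 2.36 eV, via p = E/c).
Ratio = 1.470e-32 / 1.261e-27 = 1.17e-5.

1.17e-5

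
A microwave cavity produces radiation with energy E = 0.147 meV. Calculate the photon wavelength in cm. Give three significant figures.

0.843 cm

First convert: E = 0.147 meV = 2.3552e-23 J.
Since λ = hc/E for a photon, λ = 0.008434 m.
Converting to cm: λ = 0.8434 cm ≈ 0.843 cm.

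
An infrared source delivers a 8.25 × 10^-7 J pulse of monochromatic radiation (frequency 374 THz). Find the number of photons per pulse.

3.33 × 10^12 photons

Per-photon energy: E = 2.478 × 10^-19 J (from frequency = 374 THz).
N = E_total / E_photon = 8.25 × 10^-7 J / 2.478 × 10^-19 J = 3.33 × 10^12.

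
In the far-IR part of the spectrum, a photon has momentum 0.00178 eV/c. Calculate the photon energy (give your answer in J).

Take c = 2.99792458·10^8 m/s, 1 eV = 1.602176634·10^-19 J.
First convert: p = 0.00178 eV/c = 9.5128·10^-31 kg·m/s.
For a photon E = pc, so E = 2.852·10^-22 J.
So E ≈ 2.85·10^-22 J.

2.85·10^-22 J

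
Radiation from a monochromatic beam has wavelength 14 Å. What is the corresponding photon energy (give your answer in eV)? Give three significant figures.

(h = 6.62607015·10^-34 J·s, c = 2.99792458·10^8 m/s, 1 eV = 1.602176634·10^-19 J.)
In SI units: λ = 14 Å = 1.4·10^-9 m.
Since E = hc/λ for a photon, E = 1.419·10^-16 J.
Converting to eV: E = 885.6 eV ≈ 886 eV.

886 eV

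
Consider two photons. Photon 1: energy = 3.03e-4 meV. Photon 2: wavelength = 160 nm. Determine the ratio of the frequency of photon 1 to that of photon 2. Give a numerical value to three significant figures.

f_1 = 7.327e7 Hz (from energy = 3.03e-4 meV, via f = E/h).
f_2 = 1.874e15 Hz (from wavelength = 160 nm, via f = c/λ).
Ratio = 7.327e7 / 1.874e15 = 3.91e-8.

3.91e-8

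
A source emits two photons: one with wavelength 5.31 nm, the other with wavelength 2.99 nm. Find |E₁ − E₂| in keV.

0.181 keV

Using E = hc/λ: E₁ = 3.741 × 10^-17 J, E₂ = 6.644 × 10^-17 J.
|ΔE| = |3.741 × 10^-17 − 6.644 × 10^-17| = 2.90 × 10^-17 J = 0.181 keV.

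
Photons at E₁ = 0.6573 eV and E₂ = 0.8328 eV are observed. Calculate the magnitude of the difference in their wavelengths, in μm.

0.398 μm

Using λ = hc/E: λ₁ = 1.8863e-6 m, λ₂ = 1.4888e-6 m.
|Δλ| = |1.8863e-6 − 1.4888e-6| = 3.98e-7 m = 0.398 μm.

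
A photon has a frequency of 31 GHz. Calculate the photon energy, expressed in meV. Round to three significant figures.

(h = 6.62607015 × 10^-34 J·s, 1 eV = 1.602176634 × 10^-19 J.)
Convert to SI: f = 31 GHz = 3.1 × 10^10 Hz.
For a photon E = hf, so E = 2.054 × 10^-23 J.
Converting to meV: E = 0.1282 meV ≈ 0.128 meV.

0.128 meV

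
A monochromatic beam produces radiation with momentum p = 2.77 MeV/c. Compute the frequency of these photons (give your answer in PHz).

6.70 × 10^5 PHz

Take h = 6.62607015 × 10^-34 J·s, c = 2.99792458 × 10^8 m/s, 1 eV = 1.602176634 × 10^-19 J.
Convert to SI: p = 2.77 MeV/c = 1.4804 × 10^-21 kg·m/s.
The photon relation is f = pc/h, giving f = 6.698 × 10^20 Hz.
Converting to PHz: f = 669800 PHz ≈ 6.70 × 10^5 PHz.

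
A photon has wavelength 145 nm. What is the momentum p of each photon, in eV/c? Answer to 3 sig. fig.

8.55 eV/c

In SI units: λ = 145 nm = 1.45·10^-7 m.
The photon relation is p = h/λ, giving p = 4.570·10^-27 kg·m/s.
Converting to eV/c: p = 8.551 eV/c ≈ 8.55 eV/c.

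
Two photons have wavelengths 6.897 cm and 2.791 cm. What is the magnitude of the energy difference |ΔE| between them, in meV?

0.0264 meV

Using E = hc/λ: E₁ = 2.8802e-24 J, E₂ = 7.1173e-24 J.
|ΔE| = |2.8802e-24 − 7.1173e-24| = 4.24e-24 J = 0.0264 meV.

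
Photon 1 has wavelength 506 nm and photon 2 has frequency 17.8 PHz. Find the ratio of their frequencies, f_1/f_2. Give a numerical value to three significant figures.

f_1 = 5.925 × 10^14 Hz (from wavelength = 506 nm, via f = c/λ).
f_2 = 1.780 × 10^16 Hz (from frequency = 17.8 PHz, via f given directly).
Ratio = 5.925 × 10^14 / 1.780 × 10^16 = 0.0333.

0.0333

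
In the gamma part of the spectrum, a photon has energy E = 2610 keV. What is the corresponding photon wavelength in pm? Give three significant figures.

0.475 pm

Convert to SI: E = 2610 keV = 4.1817 × 10^-13 J.
Apply λ = hc/E: λ = 4.750 × 10^-13 m.
Converting to pm: λ = 0.4750 pm ≈ 0.475 pm.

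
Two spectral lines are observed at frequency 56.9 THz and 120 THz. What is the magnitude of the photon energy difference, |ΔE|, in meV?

Using E = hf: E₁ = 3.770e-20 J, E₂ = 7.951e-20 J.
|ΔE| = |3.770e-20 − 7.951e-20| = 4.18e-20 J = 261 meV.

261 meV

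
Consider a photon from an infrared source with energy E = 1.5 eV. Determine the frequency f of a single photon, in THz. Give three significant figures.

363 THz

(h = 6.62607015e-34 J·s, 1 eV = 1.602176634e-19 J.)
Convert to SI: E = 1.5 eV = 2.4033e-19 J.
Apply f = E/h: f = 3.627e14 Hz.
Converting to THz: f = 362.7 THz ≈ 363 THz.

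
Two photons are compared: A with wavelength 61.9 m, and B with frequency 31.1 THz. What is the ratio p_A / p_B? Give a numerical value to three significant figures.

p_A = 1.070e-35 kg·m/s (from wavelength = 61.9 m, via p = h/λ).
p_B = 6.874e-29 kg·m/s (from frequency = 31.1 THz, via p = hf/c).
Ratio = 1.070e-35 / 6.874e-29 = 1.56e-7.

1.56e-7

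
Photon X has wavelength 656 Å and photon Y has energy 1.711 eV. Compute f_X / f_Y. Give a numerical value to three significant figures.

11.0

f_X = 4.570 × 10^15 Hz (from wavelength = 656 Å, via f = c/λ).
f_Y = 4.137 × 10^14 Hz (from energy = 1.711 eV, via f = E/h).
Ratio = 4.570 × 10^15 / 4.137 × 10^14 = 11.0.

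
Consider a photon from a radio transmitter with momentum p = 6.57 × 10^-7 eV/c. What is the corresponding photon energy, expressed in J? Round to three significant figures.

1.05 × 10^-25 J

Take c = 2.99792458 × 10^8 m/s, 1 eV = 1.602176634 × 10^-19 J.
Convert to SI: p = 6.57 × 10^-7 eV/c = 3.5112 × 10^-34 kg·m/s.
Apply E = pc: E = 1.053 × 10^-25 J.
So E ≈ 1.05 × 10^-25 J.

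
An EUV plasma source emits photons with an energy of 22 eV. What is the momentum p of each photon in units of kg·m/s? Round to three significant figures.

1.18e-26 kg·m/s

Use c = 2.99792458e8 m/s, 1 eV = 1.602176634e-19 J.
First convert: E = 22 eV = 3.5248e-18 J.
The photon relation is p = E/c, giving p = 1.176e-26 kg·m/s.
So p ≈ 1.18e-26 kg·m/s.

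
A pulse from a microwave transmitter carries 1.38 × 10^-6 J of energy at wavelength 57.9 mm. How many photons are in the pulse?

Per-photon energy: E = 3.431 × 10^-24 J (from wavelength = 57.9 mm).
N = E_total / E_photon = 1.38 × 10^-6 J / 3.431 × 10^-24 J = 4.02 × 10^17.

4.02 × 10^17 photons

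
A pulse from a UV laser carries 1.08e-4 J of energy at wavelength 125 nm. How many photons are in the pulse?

6.80e13 photons

Per-photon energy: E = 1.589e-18 J (from wavelength = 125 nm).
N = E_total / E_photon = 1.08e-4 J / 1.589e-18 J = 6.80e13.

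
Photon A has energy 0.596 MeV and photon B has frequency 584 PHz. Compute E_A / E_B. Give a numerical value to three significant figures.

247

E_A = 9.549e-14 J (from energy = 0.596 MeV, via E given directly).
E_B = 3.870e-16 J (from frequency = 584 PHz, via E = hf).
Ratio = 9.549e-14 / 3.870e-16 = 247.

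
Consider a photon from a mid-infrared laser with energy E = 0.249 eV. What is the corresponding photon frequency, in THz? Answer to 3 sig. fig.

Take h = 6.62607015e-34 J·s, 1 eV = 1.602176634e-19 J.
Convert to SI: E = 0.249 eV = 3.9894e-20 J.
Since f = E/h for a photon, f = 6.021e13 Hz.
Converting to THz: f = 60.21 THz ≈ 60.2 THz.

60.2 THz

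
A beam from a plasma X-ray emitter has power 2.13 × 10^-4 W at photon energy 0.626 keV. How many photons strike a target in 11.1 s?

2.36 × 10^13 photons

Total energy: E_total = P·t = 2.13 × 10^-4 × 11.1 = 0.002364 J.
Per-photon energy: E = 1.003 × 10^-16 J.
N = E_total / E_photon = 2.36 × 10^13.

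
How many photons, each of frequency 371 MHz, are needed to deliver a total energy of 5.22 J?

2.12·10^25 photons

Per-photon energy: E = 2.458·10^-25 J (from frequency = 371 MHz).
N = E_total / E_photon = 5.22 J / 2.458·10^-25 J = 2.12·10^25.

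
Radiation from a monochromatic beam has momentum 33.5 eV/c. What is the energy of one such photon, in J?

In SI units: p = 33.5 eV/c = 1.7903e-26 kg·m/s.
The photon relation is E = pc, giving E = 5.367e-18 J.
So E ≈ 5.37e-18 J.

5.37e-18 J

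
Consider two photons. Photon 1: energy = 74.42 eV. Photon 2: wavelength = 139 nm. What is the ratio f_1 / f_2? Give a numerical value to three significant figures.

f_1 = 1.799e16 Hz (from energy = 74.42 eV, via f = E/h).
f_2 = 2.157e15 Hz (from wavelength = 139 nm, via f = c/λ).
Ratio = 1.799e16 / 2.157e15 = 8.34.

8.34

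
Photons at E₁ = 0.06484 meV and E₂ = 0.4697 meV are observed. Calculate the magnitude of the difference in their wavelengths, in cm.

1.65 cm

Using λ = hc/E: λ₁ = 0.019122 m, λ₂ = 0.0026396 m.
|Δλ| = |0.019122 − 0.0026396| = 0.0165 m = 1.65 cm.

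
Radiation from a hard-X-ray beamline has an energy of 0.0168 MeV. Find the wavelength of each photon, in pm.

73.8 pm

(h = 6.62607015e-34 J·s, c = 2.99792458e8 m/s, 1 eV = 1.602176634e-19 J.)
Convert to SI: E = 0.0168 MeV = 2.6917e-15 J.
The photon relation is λ = hc/E, giving λ = 7.380e-11 m.
Converting to pm: λ = 73.80 pm ≈ 73.8 pm.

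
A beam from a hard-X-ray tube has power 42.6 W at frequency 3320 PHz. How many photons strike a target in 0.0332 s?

6.43 × 10^14 photons

Total energy: E_total = P·t = 42.6 × 0.0332 = 1.414 J.
Per-photon energy: E = 2.200 × 10^-15 J.
N = E_total / E_photon = 6.43 × 10^14.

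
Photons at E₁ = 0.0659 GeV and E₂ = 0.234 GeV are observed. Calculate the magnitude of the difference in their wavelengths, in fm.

Using λ = hc/E: λ₁ = 1.881 × 10^-14 m, λ₂ = 5.298 × 10^-15 m.
|Δλ| = |1.881 × 10^-14 − 5.298 × 10^-15| = 1.35 × 10^-14 m = 13.5 fm.

13.5 fm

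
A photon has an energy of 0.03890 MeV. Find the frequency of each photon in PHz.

Use h = 6.62607015 × 10^-34 J·s, 1 eV = 1.602176634 × 10^-19 J.
Convert to SI: E = 0.03890 MeV = 6.2325 × 10^-15 J.
The photon relation is f = E/h, giving f = 9.406 × 10^18 Hz.
Converting to PHz: f = 9406 PHz ≈ 9410 PHz.

9410 PHz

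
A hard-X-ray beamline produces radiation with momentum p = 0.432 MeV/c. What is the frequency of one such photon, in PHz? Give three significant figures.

1.04 × 10^5 PHz

In SI units: p = 0.432 MeV/c = 2.3087 × 10^-22 kg·m/s.
Apply f = pc/h: f = 1.045 × 10^20 Hz.
Converting to PHz: f = 104500 PHz ≈ 1.04 × 10^5 PHz.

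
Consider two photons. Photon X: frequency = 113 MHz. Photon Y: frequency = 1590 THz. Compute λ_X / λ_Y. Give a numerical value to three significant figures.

1.41e7

λ_X = 2.653 m (from frequency = 113 MHz, via λ = c/f).
λ_Y = 1.885e-7 m (from frequency = 1590 THz, via λ = c/f).
Ratio = 2.653 / 1.885e-7 = 1.41e7.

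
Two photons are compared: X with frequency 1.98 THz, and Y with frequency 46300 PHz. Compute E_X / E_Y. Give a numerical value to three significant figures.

E_X = 1.312·10^-21 J (from frequency = 1.98 THz, via E = hf).
E_Y = 3.068·10^-14 J (from frequency = 46300 PHz, via E = hf).
Ratio = 1.312·10^-21 / 3.068·10^-14 = 4.28·10^-8.

4.28·10^-8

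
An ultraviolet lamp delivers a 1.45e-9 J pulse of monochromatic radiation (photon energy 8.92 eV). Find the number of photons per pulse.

1.01e9 photons

Per-photon energy: E = 1.429e-18 J (from energy = 8.92 eV).
N = E_total / E_photon = 1.45e-9 J / 1.429e-18 J = 1.01e9.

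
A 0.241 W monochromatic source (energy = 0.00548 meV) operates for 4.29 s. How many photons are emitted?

Total energy: E_total = P·t = 0.241 × 4.29 = 1.034 J.
Per-photon energy: E = 8.780 × 10^-25 J.
N = E_total / E_photon = 1.18 × 10^24.

1.18 × 10^24 photons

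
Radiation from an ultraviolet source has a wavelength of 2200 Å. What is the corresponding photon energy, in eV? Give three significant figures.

5.64 eV

(h = 6.62607015 × 10^-34 J·s, c = 2.99792458 × 10^8 m/s, 1 eV = 1.602176634 × 10^-19 J.)
First convert: λ = 2200 Å = 2.20 × 10^-7 m.
Apply E = hc/λ: E = 9.029 × 10^-19 J.
Converting to eV: E = 5.636 eV ≈ 5.64 eV.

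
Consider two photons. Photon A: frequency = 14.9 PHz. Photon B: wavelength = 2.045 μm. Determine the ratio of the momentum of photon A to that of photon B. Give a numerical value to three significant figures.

p_A = 3.293 × 10^-26 kg·m/s (from frequency = 14.9 PHz, via p = hf/c).
p_B = 3.240 × 10^-28 kg·m/s (from wavelength = 2.045 μm, via p = h/λ).
Ratio = 3.293 × 10^-26 / 3.240 × 10^-28 = 102.

102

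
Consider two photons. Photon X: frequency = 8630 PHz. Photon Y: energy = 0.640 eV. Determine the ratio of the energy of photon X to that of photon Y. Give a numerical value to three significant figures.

E_X = 5.718e-15 J (from frequency = 8630 PHz, via E = hf).
E_Y = 1.025e-19 J (from energy = 0.640 eV, via E given directly).
Ratio = 5.718e-15 / 1.025e-19 = 5.58e4.

5.58e4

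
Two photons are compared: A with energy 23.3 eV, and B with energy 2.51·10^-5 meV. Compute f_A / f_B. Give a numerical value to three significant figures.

f_A = 5.634·10^15 Hz (from energy = 23.3 eV, via f = E/h).
f_B = 6.069·10^6 Hz (from energy = 2.51·10^-5 meV, via f = E/h).
Ratio = 5.634·10^15 / 6.069·10^6 = 9.28·10^8.

9.28·10^8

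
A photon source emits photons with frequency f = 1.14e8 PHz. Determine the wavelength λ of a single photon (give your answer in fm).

2.63 fm

Convert to SI: f = 1.14e8 PHz = 1.14e23 Hz.
The photon relation is λ = c/f, giving λ = 2.630e-15 m.
Converting to fm: λ = 2.630 fm ≈ 2.63 fm.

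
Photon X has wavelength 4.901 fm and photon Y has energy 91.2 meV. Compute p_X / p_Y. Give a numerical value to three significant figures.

2.77e9

p_X = 1.352e-19 kg·m/s (from wavelength = 4.901 fm, via p = h/λ).
p_Y = 4.874e-29 kg·m/s (from energy = 91.2 meV, via p = E/c).
Ratio = 1.352e-19 / 4.874e-29 = 2.77e9.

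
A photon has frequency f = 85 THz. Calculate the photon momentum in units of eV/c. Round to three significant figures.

(h = 6.62607015·10^-34 J·s, c = 2.99792458·10^8 m/s, 1 eV = 1.602176634·10^-19 J.)
In SI units: f = 85 THz = 8.5·10^13 Hz.
Apply p = hf/c: p = 1.879·10^-28 kg·m/s.
Converting to eV/c: p = 0.3515 eV/c ≈ 0.352 eV/c.

0.352 eV/c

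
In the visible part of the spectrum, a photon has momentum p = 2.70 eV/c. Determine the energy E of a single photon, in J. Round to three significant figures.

(c = 2.99792458e8 m/s, 1 eV = 1.602176634e-19 J.)
In SI units: p = 2.70 eV/c = 1.4430e-27 kg·m/s.
For a photon E = pc, so E = 4.326e-19 J.
So E ≈ 4.33e-19 J.

4.33e-19 J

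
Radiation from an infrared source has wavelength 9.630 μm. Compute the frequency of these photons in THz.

Take c = 2.99792458e8 m/s.
First convert: λ = 9.630 μm = 9.630e-6 m.
For a photon f = c/λ, so f = 3.113e13 Hz.
Converting to THz: f = 31.13 THz ≈ 31.1 THz.

31.1 THz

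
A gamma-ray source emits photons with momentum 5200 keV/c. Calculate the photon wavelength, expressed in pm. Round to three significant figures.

0.238 pm

In SI units: p = 5200 keV/c = 2.7790·10^-21 kg·m/s.
Apply λ = h/p: λ = 2.384·10^-13 m.
Converting to pm: λ = 0.2384 pm ≈ 0.238 pm.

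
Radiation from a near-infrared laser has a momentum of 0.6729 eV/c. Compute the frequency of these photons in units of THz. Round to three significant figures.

163 THz

Convert to SI: p = 0.6729 eV/c = 3.5962 × 10^-28 kg·m/s.
Since f = pc/h for a photon, f = 1.627 × 10^14 Hz.
Converting to THz: f = 162.7 THz ≈ 163 THz.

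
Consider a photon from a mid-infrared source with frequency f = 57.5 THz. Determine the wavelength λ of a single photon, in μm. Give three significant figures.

Take c = 2.99792458e8 m/s.
Convert to SI: f = 57.5 THz = 5.75e13 Hz.
Since λ = c/f for a photon, λ = 5.214e-6 m.
Converting to μm: λ = 5.214 μm ≈ 5.21 μm.

5.21 μm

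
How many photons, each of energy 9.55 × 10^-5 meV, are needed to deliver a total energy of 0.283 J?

1.85 × 10^25 photons

Per-photon energy: E = 1.530 × 10^-26 J (from energy = 9.55 × 10^-5 meV).
N = E_total / E_photon = 0.283 J / 1.530 × 10^-26 J = 1.85 × 10^25.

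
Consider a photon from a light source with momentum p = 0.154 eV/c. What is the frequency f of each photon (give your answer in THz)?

37.2 THz

Convert to SI: p = 0.154 eV/c = 8.2302e-29 kg·m/s.
Since f = pc/h for a photon, f = 3.724e13 Hz.
Converting to THz: f = 37.24 THz ≈ 37.2 THz.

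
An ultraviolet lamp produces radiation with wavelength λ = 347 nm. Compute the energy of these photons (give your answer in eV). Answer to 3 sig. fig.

Use h = 6.62607015 × 10^-34 J·s, c = 2.99792458 × 10^8 m/s, 1 eV = 1.602176634 × 10^-19 J.
First convert: λ = 347 nm = 3.47 × 10^-7 m.
Since E = hc/λ for a photon, E = 5.725 × 10^-19 J.
Converting to eV: E = 3.573 eV ≈ 3.57 eV.

3.57 eV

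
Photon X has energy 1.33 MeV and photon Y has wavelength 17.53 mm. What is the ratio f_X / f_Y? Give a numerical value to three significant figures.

f_X = 3.216e20 Hz (from energy = 1.33 MeV, via f = E/h).
f_Y = 1.710e10 Hz (from wavelength = 17.53 mm, via f = c/λ).
Ratio = 3.216e20 / 1.710e10 = 1.88e10.

1.88e10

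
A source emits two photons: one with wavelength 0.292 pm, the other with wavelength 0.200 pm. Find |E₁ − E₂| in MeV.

Using E = hc/λ: E₁ = 6.803 × 10^-13 J, E₂ = 9.932 × 10^-13 J.
|ΔE| = |6.803 × 10^-13 − 9.932 × 10^-13| = 3.13 × 10^-13 J = 1.95 MeV.

1.95 MeV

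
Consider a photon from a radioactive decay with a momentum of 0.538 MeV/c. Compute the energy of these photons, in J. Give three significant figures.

8.62 × 10^-14 J

First convert: p = 0.538 MeV/c = 2.8752 × 10^-22 kg·m/s.
Since E = pc for a photon, E = 8.620 × 10^-14 J.
So E ≈ 8.62 × 10^-14 J.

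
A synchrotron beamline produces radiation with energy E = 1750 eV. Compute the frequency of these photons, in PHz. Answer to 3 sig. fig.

423 PHz

(h = 6.62607015e-34 J·s, 1 eV = 1.602176634e-19 J.)
Convert to SI: E = 1750 eV = 2.8038e-16 J.
Since f = E/h for a photon, f = 4.231e17 Hz.
Converting to PHz: f = 423.1 PHz ≈ 423 PHz.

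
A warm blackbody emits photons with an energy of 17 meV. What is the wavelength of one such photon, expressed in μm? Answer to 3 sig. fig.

Take h = 6.62607015e-34 J·s, c = 2.99792458e8 m/s, 1 eV = 1.602176634e-19 J.
First convert: E = 17 meV = 2.7237e-21 J.
Apply λ = hc/E: λ = 7.293e-5 m.
Converting to μm: λ = 72.93 μm ≈ 72.9 μm.

72.9 μm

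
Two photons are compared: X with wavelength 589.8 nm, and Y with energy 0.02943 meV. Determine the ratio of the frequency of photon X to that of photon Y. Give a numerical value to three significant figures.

7.14e4

f_X = 5.083e14 Hz (from wavelength = 589.8 nm, via f = c/λ).
f_Y = 7.116e9 Hz (from energy = 0.02943 meV, via f = E/h).
Ratio = 5.083e14 / 7.116e9 = 7.14e4.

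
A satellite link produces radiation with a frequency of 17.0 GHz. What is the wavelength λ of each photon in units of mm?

17.6 mm

In SI units: f = 17.0 GHz = 1.70·10^10 Hz.
The photon relation is λ = c/f, giving λ = 0.01763 m.
Converting to mm: λ = 17.63 mm ≈ 17.6 mm.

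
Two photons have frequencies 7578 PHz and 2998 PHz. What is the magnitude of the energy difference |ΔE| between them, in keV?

Using E = hf: E₁ = 5.0212·10^-15 J, E₂ = 1.9865·10^-15 J.
|ΔE| = |5.0212·10^-15 − 1.9865·10^-15| = 3.03·10^-15 J = 18.9 keV.

18.9 keV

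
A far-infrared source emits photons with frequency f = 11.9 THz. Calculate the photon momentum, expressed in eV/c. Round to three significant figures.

0.0492 eV/c

(h = 6.62607015e-34 J·s, c = 2.99792458e8 m/s, 1 eV = 1.602176634e-19 J.)
In SI units: f = 11.9 THz = 1.19e13 Hz.
The photon relation is p = hf/c, giving p = 2.630e-29 kg·m/s.
Converting to eV/c: p = 0.04921 eV/c ≈ 0.0492 eV/c.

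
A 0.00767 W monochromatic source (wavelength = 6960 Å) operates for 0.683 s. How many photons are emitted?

1.84e16 photons

Total energy: E_total = P·t = 0.00767 × 0.683 = 0.005239 J.
Per-photon energy: E = 2.854e-19 J.
N = E_total / E_photon = 1.84e16.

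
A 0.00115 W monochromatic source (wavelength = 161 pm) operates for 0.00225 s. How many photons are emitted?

Total energy: E_total = P·t = 0.00115 × 0.00225 = 2.587·10^-6 J.
Per-photon energy: E = 1.234·10^-15 J.
N = E_total / E_photon = 2.10·10^9.

2.10·10^9 photons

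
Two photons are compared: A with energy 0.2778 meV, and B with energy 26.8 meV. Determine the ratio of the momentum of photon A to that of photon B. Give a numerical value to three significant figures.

p_A = 1.485 × 10^-31 kg·m/s (from energy = 0.2778 meV, via p = E/c).
p_B = 1.432 × 10^-29 kg·m/s (from energy = 26.8 meV, via p = E/c).
Ratio = 1.485 × 10^-31 / 1.432 × 10^-29 = 0.0104.

0.0104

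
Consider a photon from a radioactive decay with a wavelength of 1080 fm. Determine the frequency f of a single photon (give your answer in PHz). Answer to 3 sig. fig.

2.78e5 PHz

(c = 2.99792458e8 m/s.)
In SI units: λ = 1080 fm = 1.08e-12 m.
Apply f = c/λ: f = 2.776e20 Hz.
Converting to PHz: f = 277600 PHz ≈ 2.78e5 PHz.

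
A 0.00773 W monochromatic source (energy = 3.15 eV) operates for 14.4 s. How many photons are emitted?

Total energy: E_total = P·t = 0.00773 × 14.4 = 0.1113 J.
Per-photon energy: E = 5.047 × 10^-19 J.
N = E_total / E_photon = 2.21 × 10^17.

2.21 × 10^17 photons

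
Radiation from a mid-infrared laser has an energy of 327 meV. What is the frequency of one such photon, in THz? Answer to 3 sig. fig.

In SI units: E = 327 meV = 5.2391 × 10^-20 J.
For a photon f = E/h, so f = 7.907 × 10^13 Hz.
Converting to THz: f = 79.07 THz ≈ 79.1 THz.

79.1 THz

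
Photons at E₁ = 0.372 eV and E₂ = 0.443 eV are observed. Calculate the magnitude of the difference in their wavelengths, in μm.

Using λ = hc/E: λ₁ = 3.333e-6 m, λ₂ = 2.799e-6 m.
|Δλ| = |3.333e-6 − 2.799e-6| = 5.34e-7 m = 0.534 μm.

0.534 μm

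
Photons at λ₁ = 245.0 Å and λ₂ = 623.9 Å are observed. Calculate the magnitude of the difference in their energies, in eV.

Using E = hc/λ: E₁ = 8.1079·10^-18 J, E₂ = 3.1839·10^-18 J.
|ΔE| = |8.1079·10^-18 − 3.1839·10^-18| = 4.92·10^-18 J = 30.7 eV.

30.7 eV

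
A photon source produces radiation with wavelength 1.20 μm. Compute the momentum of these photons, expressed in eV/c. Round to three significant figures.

1.03 eV/c

Convert to SI: λ = 1.20 μm = 1.20e-6 m.
Since p = h/λ for a photon, p = 5.522e-28 kg·m/s.
Converting to eV/c: p = 1.033 eV/c ≈ 1.03 eV/c.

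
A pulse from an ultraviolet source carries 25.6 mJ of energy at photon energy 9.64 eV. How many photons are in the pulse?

1.66 × 10^16 photons

Per-photon energy: E = 1.544 × 10^-18 J (from energy = 9.64 eV).
N = E_total / E_photon = 0.0256 J / 1.544 × 10^-18 J = 1.66 × 10^16.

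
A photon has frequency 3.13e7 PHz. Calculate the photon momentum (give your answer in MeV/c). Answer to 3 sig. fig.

In SI units: f = 3.13e7 PHz = 3.13e22 Hz.
Since p = hf/c for a photon, p = 6.918e-20 kg·m/s.
Converting to MeV/c: p = 129.4 MeV/c ≈ 129 MeV/c.

129 MeV/c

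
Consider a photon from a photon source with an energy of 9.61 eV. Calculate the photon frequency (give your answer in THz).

First convert: E = 9.61 eV = 1.5397e-18 J.
The photon relation is f = E/h, giving f = 2.324e15 Hz.
Converting to THz: f = 2324 THz ≈ 2320 THz.

2320 THz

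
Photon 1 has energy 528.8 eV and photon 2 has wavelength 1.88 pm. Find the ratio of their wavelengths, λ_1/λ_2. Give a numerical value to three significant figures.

1250

λ_1 = 2.345e-9 m (from energy = 528.8 eV, via λ = hc/E).
λ_2 = 1.880e-12 m (from wavelength = 1.88 pm, via λ given directly).
Ratio = 2.345e-9 / 1.880e-12 = 1250.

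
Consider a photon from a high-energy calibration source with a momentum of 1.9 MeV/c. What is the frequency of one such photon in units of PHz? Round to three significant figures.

First convert: p = 1.9 MeV/c = 1.0154 × 10^-21 kg·m/s.
Apply f = pc/h: f = 4.594 × 10^20 Hz.
Converting to PHz: f = 459400 PHz ≈ 4.59 × 10^5 PHz.

4.59 × 10^5 PHz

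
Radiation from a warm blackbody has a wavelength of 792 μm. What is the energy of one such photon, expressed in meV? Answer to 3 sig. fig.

1.57 meV

Take h = 6.62607015e-34 J·s, c = 2.99792458e8 m/s, 1 eV = 1.602176634e-19 J.
Convert to SI: λ = 792 μm = 7.92e-4 m.
Since E = hc/λ for a photon, E = 2.508e-22 J.
Converting to meV: E = 1.565 meV ≈ 1.57 meV.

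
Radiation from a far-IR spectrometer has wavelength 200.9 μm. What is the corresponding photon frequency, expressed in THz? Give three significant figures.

1.49 THz

Take c = 2.99792458e8 m/s.
In SI units: λ = 200.9 μm = 2.009e-4 m.
The photon relation is f = c/λ, giving f = 1.492e12 Hz.
Converting to THz: f = 1.492 THz ≈ 1.49 THz.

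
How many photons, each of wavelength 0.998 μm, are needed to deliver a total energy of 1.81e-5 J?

9.09e13 photons

Per-photon energy: E = 1.990e-19 J (from wavelength = 0.998 μm).
N = E_total / E_photon = 1.81e-5 J / 1.990e-19 J = 9.09e13.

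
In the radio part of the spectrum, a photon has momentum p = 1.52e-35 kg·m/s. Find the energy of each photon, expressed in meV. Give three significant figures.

2.84e-5 meV

Apply E = pc: E = 4.557e-27 J.
Converting to meV: E = 2.844e-5 meV ≈ 2.84e-5 meV.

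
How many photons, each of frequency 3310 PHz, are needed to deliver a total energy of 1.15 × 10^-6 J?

5.24 × 10^8 photons

Per-photon energy: E = 2.193 × 10^-15 J (from frequency = 3310 PHz).
N = E_total / E_photon = 1.15 × 10^-6 J / 2.193 × 10^-15 J = 5.24 × 10^8.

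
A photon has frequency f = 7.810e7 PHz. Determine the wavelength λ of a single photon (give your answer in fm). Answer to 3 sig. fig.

3.84 fm

In SI units: f = 7.810e7 PHz = 7.810e22 Hz.
Since λ = c/f for a photon, λ = 3.839e-15 m.
Converting to fm: λ = 3.839 fm ≈ 3.84 fm.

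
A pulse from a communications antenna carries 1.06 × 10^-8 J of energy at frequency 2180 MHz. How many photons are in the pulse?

Per-photon energy: E = 1.444 × 10^-24 J (from frequency = 2180 MHz).
N = E_total / E_photon = 1.06 × 10^-8 J / 1.444 × 10^-24 J = 7.34 × 10^15.

7.34 × 10^15 photons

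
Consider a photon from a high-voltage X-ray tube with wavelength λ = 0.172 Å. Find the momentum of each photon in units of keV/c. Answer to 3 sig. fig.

Use h = 6.62607015 × 10^-34 J·s, c = 2.99792458 × 10^8 m/s, 1 eV = 1.602176634 × 10^-19 J.
First convert: λ = 0.172 Å = 1.72 × 10^-11 m.
Apply p = h/λ: p = 3.852 × 10^-23 kg·m/s.
Converting to keV/c: p = 72.08 keV/c ≈ 72.1 keV/c.

72.1 keV/c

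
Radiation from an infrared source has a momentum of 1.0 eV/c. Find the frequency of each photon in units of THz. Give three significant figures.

242 THz

(h = 6.62607015·10^-34 J·s, c = 2.99792458·10^8 m/s, 1 eV = 1.602176634·10^-19 J.)
First convert: p = 1.0 eV/c = 5.3443·10^-28 kg·m/s.
The photon relation is f = pc/h, giving f = 2.418·10^14 Hz.
Converting to THz: f = 241.8 THz ≈ 242 THz.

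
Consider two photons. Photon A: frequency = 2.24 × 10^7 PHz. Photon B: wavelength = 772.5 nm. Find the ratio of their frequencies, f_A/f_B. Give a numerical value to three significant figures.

5.77 × 10^7

f_A = 2.240 × 10^22 Hz (from frequency = 2.24 × 10^7 PHz, via f given directly).
f_B = 3.881 × 10^14 Hz (from wavelength = 772.5 nm, via f = c/λ).
Ratio = 2.240 × 10^22 / 3.881 × 10^14 = 5.77 × 10^7.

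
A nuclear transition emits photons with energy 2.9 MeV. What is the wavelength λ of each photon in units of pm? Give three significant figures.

0.428 pm

Take h = 6.62607015e-34 J·s, c = 2.99792458e8 m/s, 1 eV = 1.602176634e-19 J.
Convert to SI: E = 2.9 MeV = 4.6463e-13 J.
The photon relation is λ = hc/E, giving λ = 4.275e-13 m.
Converting to pm: λ = 0.4275 pm ≈ 0.428 pm.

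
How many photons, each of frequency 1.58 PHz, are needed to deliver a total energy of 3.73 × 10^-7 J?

Per-photon energy: E = 1.047 × 10^-18 J (from frequency = 1.58 PHz).
N = E_total / E_photon = 3.73 × 10^-7 J / 1.047 × 10^-18 J = 3.56 × 10^11.

3.56 × 10^11 photons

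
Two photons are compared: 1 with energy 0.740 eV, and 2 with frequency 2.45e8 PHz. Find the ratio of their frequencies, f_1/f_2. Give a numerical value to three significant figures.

7.30e-10

f_1 = 1.789e14 Hz (from energy = 0.740 eV, via f = E/h).
f_2 = 2.450e23 Hz (from frequency = 2.45e8 PHz, via f given directly).
Ratio = 1.789e14 / 2.450e23 = 7.30e-10.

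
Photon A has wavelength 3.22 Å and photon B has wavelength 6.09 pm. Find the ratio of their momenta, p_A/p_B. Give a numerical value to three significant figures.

0.0189

p_A = 2.058e-24 kg·m/s (from wavelength = 3.22 Å, via p = h/λ).
p_B = 1.088e-22 kg·m/s (from wavelength = 6.09 pm, via p = h/λ).
Ratio = 2.058e-24 / 1.088e-22 = 0.0189.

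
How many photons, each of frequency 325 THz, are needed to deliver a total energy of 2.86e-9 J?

Per-photon energy: E = 2.153e-19 J (from frequency = 325 THz).
N = E_total / E_photon = 2.86e-9 J / 2.153e-19 J = 1.33e10.

1.33e10 photons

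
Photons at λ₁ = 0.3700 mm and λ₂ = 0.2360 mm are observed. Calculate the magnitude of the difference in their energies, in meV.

1.90 meV

Using E = hc/λ: E₁ = 5.3688e-22 J, E₂ = 8.4171e-22 J.
|ΔE| = |5.3688e-22 − 8.4171e-22| = 3.05e-22 J = 1.90 meV.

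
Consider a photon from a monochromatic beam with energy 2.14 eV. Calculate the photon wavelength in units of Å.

5790 Å

First convert: E = 2.14 eV = 3.4287e-19 J.
The photon relation is λ = hc/E, giving λ = 5.794e-7 m.
Converting to Å: λ = 5794 Å ≈ 5790 Å.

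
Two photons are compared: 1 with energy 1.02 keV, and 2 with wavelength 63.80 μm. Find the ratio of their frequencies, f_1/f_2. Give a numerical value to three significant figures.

f_1 = 2.466 × 10^17 Hz (from energy = 1.02 keV, via f = E/h).
f_2 = 4.699 × 10^12 Hz (from wavelength = 63.80 μm, via f = c/λ).
Ratio = 2.466 × 10^17 / 4.699 × 10^12 = 5.25 × 10^4.

5.25 × 10^4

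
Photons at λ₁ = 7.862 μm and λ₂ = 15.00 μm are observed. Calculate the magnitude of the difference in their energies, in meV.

Using E = hc/λ: E₁ = 2.5266 × 10^-20 J, E₂ = 1.3243 × 10^-20 J.
|ΔE| = |2.5266 × 10^-20 − 1.3243 × 10^-20| = 1.20 × 10^-20 J = 75.0 meV.

75.0 meV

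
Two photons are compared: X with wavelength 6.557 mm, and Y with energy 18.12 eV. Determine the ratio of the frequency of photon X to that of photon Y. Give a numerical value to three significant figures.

1.04·10^-5

f_X = 4.572·10^10 Hz (from wavelength = 6.557 mm, via f = c/λ).
f_Y = 4.381·10^15 Hz (from energy = 18.12 eV, via f = E/h).
Ratio = 4.572·10^10 / 4.381·10^15 = 1.04·10^-5.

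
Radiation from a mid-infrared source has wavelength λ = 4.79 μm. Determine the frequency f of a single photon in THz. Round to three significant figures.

Take c = 2.99792458 × 10^8 m/s.
In SI units: λ = 4.79 μm = 4.79 × 10^-6 m.
Apply f = c/λ: f = 6.259 × 10^13 Hz.
Converting to THz: f = 62.59 THz ≈ 62.6 THz.

62.6 THz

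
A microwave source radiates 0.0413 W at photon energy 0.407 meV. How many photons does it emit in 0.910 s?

Total energy: E_total = P·t = 0.0413 × 0.910 = 0.03758 J.
Per-photon energy: E = 6.521e-23 J.
N = E_total / E_photon = 5.76e20.

5.76e20 photons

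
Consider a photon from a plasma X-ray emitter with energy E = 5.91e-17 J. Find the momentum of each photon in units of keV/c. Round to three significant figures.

0.369 keV/c

(c = 2.99792458e8 m/s, 1 eV = 1.602176634e-19 J.)
For a photon p = E/c, so p = 1.971e-25 kg·m/s.
Converting to keV/c: p = 0.3689 keV/c ≈ 0.369 keV/c.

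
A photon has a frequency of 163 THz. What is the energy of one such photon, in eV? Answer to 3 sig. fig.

Take h = 6.62607015 × 10^-34 J·s, 1 eV = 1.602176634 × 10^-19 J.
First convert: f = 163 THz = 1.63 × 10^14 Hz.
For a photon E = hf, so E = 1.080 × 10^-19 J.
Converting to eV: E = 0.6741 eV ≈ 0.674 eV.

0.674 eV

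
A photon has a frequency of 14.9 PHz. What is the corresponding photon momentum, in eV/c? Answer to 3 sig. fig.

61.6 eV/c

(h = 6.62607015·10^-34 J·s, c = 2.99792458·10^8 m/s, 1 eV = 1.602176634·10^-19 J.)
Convert to SI: f = 14.9 PHz = 1.49·10^16 Hz.
The photon relation is p = hf/c, giving p = 3.293·10^-26 kg·m/s.
Converting to eV/c: p = 61.62 eV/c ≈ 61.6 eV/c.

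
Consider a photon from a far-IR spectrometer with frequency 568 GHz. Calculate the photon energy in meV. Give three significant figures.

Convert to SI: f = 568 GHz = 5.68 × 10^11 Hz.
Since E = hf for a photon, E = 3.764 × 10^-22 J.
Converting to meV: E = 2.349 meV ≈ 2.35 meV.

2.35 meV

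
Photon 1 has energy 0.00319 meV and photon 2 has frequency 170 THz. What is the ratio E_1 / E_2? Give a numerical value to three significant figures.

E_1 = 5.111e-25 J (from energy = 0.00319 meV, via E given directly).
E_2 = 1.126e-19 J (from frequency = 170 THz, via E = hf).
Ratio = 5.111e-25 / 1.126e-19 = 4.54e-6.

4.54e-6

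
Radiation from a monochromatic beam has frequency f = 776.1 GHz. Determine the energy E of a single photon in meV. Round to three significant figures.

Take h = 6.62607015 × 10^-34 J·s, 1 eV = 1.602176634 × 10^-19 J.
Convert to SI: f = 776.1 GHz = 7.761 × 10^11 Hz.
Since E = hf for a photon, E = 5.142 × 10^-22 J.
Converting to meV: E = 3.210 meV ≈ 3.21 meV.

3.21 meV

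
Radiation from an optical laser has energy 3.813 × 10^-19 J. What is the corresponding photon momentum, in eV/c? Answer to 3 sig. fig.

Apply p = E/c: p = 1.272 × 10^-27 kg·m/s.
Converting to eV/c: p = 2.380 eV/c ≈ 2.38 eV/c.

2.38 eV/c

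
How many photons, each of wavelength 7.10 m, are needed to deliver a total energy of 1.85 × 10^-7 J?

Per-photon energy: E = 2.798 × 10^-26 J (from wavelength = 7.10 m).
N = E_total / E_photon = 1.85 × 10^-7 J / 2.798 × 10^-26 J = 6.61 × 10^18.

6.61 × 10^18 photons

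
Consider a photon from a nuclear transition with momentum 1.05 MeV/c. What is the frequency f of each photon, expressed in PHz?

2.54 × 10^5 PHz

In SI units: p = 1.05 MeV/c = 5.6115 × 10^-22 kg·m/s.
For a photon f = pc/h, so f = 2.539 × 10^20 Hz.
Converting to PHz: f = 253900 PHz ≈ 2.54 × 10^5 PHz.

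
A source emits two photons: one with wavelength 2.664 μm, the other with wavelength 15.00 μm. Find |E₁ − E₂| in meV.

Using E = hc/λ: E₁ = 7.4566e-20 J, E₂ = 1.3243e-20 J.
|ΔE| = |7.4566e-20 − 1.3243e-20| = 6.13e-20 J = 383 meV.

383 meV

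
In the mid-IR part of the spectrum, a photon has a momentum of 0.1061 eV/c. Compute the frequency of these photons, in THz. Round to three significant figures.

25.7 THz

First convert: p = 0.1061 eV/c = 5.6703 × 10^-29 kg·m/s.
For a photon f = pc/h, so f = 2.565 × 10^13 Hz.
Converting to THz: f = 25.65 THz ≈ 25.7 THz.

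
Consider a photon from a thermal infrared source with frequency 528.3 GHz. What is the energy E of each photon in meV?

Take h = 6.62607015e-34 J·s, 1 eV = 1.602176634e-19 J.
In SI units: f = 528.3 GHz = 5.283e11 Hz.
Since E = hf for a photon, E = 3.501e-22 J.
Converting to meV: E = 2.185 meV ≈ 2.18 meV.

2.18 meV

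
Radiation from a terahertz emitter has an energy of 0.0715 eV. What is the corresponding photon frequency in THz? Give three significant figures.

Use h = 6.62607015 × 10^-34 J·s, 1 eV = 1.602176634 × 10^-19 J.
In SI units: E = 0.0715 eV = 1.1456 × 10^-20 J.
Since f = E/h for a photon, f = 1.729 × 10^13 Hz.
Converting to THz: f = 17.29 THz ≈ 17.3 THz.

17.3 THz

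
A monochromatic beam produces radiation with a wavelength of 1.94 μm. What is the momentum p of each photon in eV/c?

Convert to SI: λ = 1.94 μm = 1.94e-6 m.
For a photon p = h/λ, so p = 3.416e-28 kg·m/s.
Converting to eV/c: p = 0.6391 eV/c ≈ 0.639 eV/c.

0.639 eV/c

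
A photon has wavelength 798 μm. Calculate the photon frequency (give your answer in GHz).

In SI units: λ = 798 μm = 7.98e-4 m.
Apply f = c/λ: f = 3.757e11 Hz.
Converting to GHz: f = 375.7 GHz ≈ 376 GHz.

376 GHz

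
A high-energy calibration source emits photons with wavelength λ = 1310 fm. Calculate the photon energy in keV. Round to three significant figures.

Convert to SI: λ = 1310 fm = 1.31e-12 m.
For a photon E = hc/λ, so E = 1.516e-13 J.
Converting to keV: E = 946.4 keV ≈ 946 keV.

946 keV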